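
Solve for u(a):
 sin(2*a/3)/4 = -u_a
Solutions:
 u(a) = C1 + 3*cos(2*a/3)/8


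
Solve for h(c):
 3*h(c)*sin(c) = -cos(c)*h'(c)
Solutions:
 h(c) = C1*cos(c)^3


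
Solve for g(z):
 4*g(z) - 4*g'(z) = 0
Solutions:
 g(z) = C1*exp(z)


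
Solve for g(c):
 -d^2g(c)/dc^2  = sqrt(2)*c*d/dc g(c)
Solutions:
 g(c) = C1 + C2*erf(2^(3/4)*c/2)


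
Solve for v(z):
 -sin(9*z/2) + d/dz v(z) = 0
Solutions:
 v(z) = C1 - 2*cos(9*z/2)/9


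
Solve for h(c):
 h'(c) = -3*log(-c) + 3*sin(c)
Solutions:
 h(c) = C1 - 3*c*log(-c) + 3*c - 3*cos(c)


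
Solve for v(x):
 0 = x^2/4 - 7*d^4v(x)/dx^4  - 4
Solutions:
 v(x) = C1 + C2*x + C3*x^2 + C4*x^3 + x^6/10080 - x^4/42


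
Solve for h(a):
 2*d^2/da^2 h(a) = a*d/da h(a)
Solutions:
 h(a) = C1 + C2*erfi(a/2)


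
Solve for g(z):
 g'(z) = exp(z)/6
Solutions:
 g(z) = C1 + exp(z)/6


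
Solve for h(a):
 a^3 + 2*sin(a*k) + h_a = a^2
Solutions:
 h(a) = C1 - a^4/4 + a^3/3 + 2*cos(a*k)/k


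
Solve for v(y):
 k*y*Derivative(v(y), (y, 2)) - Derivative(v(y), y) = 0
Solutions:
 v(y) = C1 + y^(((re(k) + 1)*re(k) + im(k)^2)/(re(k)^2 + im(k)^2))*(C2*sin(log(y)*Abs(im(k))/(re(k)^2 + im(k)^2)) + C3*cos(log(y)*im(k)/(re(k)^2 + im(k)^2)))


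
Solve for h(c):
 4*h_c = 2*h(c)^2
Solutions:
 h(c) = -2/(C1 + c)


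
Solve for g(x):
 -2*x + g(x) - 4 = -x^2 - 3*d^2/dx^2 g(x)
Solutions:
 g(x) = C1*sin(sqrt(3)*x/3) + C2*cos(sqrt(3)*x/3) - x^2 + 2*x + 10


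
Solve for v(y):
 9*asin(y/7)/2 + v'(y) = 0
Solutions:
 v(y) = C1 - 9*y*asin(y/7)/2 - 9*sqrt(49 - y^2)/2


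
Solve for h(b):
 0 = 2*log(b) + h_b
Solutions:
 h(b) = C1 - 2*b*log(b) + 2*b


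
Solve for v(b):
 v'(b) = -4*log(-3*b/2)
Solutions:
 v(b) = C1 - 4*b*log(-b) + 4*b*(-log(3) + log(2) + 1)


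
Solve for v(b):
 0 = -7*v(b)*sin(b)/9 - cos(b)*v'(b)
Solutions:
 v(b) = C1*cos(b)^(7/9)


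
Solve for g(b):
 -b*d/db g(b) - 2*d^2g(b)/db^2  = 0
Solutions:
 g(b) = C1 + C2*erf(b/2)


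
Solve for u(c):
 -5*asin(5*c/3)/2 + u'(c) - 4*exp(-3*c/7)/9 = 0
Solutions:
 u(c) = C1 + 5*c*asin(5*c/3)/2 + sqrt(9 - 25*c^2)/2 - 28*exp(-3*c/7)/27


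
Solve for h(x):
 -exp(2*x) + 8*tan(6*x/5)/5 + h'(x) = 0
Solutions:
 h(x) = C1 + exp(2*x)/2 + 4*log(cos(6*x/5))/3


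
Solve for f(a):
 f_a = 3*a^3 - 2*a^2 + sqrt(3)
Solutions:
 f(a) = C1 + 3*a^4/4 - 2*a^3/3 + sqrt(3)*a


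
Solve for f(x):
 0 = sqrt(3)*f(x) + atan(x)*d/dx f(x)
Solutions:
 f(x) = C1*exp(-sqrt(3)*Integral(1/atan(x), x))


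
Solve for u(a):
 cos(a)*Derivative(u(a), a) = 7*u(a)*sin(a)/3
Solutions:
 u(a) = C1/cos(a)^(7/3)


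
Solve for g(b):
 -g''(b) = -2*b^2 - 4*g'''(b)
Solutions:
 g(b) = C1 + C2*b + C3*exp(b/4) + b^4/6 + 8*b^3/3 + 32*b^2


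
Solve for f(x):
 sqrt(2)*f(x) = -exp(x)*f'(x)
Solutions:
 f(x) = C1*exp(sqrt(2)*exp(-x))


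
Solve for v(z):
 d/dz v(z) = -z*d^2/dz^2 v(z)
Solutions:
 v(z) = C1 + C2*log(z)


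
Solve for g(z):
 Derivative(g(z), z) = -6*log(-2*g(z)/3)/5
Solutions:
 5*Integral(1/(log(-_y) - log(3) + log(2)), (_y, g(z)))/6 = C1 - z


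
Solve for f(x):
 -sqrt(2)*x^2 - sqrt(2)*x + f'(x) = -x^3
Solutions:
 f(x) = C1 - x^4/4 + sqrt(2)*x^3/3 + sqrt(2)*x^2/2


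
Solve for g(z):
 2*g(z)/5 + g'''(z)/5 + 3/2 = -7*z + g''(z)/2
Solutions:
 g(z) = C1*exp(2*z) + C2*exp(z*(1 - sqrt(17))/4) + C3*exp(z*(1 + sqrt(17))/4) - 35*z/2 - 15/4


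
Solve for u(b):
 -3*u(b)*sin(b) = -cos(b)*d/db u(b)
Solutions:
 u(b) = C1/cos(b)^3


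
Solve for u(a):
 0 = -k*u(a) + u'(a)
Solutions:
 u(a) = C1*exp(a*k)


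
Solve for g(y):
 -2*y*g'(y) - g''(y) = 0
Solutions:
 g(y) = C1 + C2*erf(y)


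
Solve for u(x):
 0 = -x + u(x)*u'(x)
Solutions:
 u(x) = -sqrt(C1 + x^2)
 u(x) = sqrt(C1 + x^2)


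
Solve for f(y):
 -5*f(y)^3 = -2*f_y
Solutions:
 f(y) = -sqrt(-1/(C1 + 5*y))
 f(y) = sqrt(-1/(C1 + 5*y))


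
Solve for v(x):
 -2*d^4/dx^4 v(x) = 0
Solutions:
 v(x) = C1 + C2*x + C3*x^2 + C4*x^3


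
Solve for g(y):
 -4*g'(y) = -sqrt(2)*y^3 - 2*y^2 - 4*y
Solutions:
 g(y) = C1 + sqrt(2)*y^4/16 + y^3/6 + y^2/2


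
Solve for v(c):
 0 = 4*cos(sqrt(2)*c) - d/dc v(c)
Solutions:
 v(c) = C1 + 2*sqrt(2)*sin(sqrt(2)*c)


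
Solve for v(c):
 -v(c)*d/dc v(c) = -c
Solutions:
 v(c) = -sqrt(C1 + c^2)
 v(c) = sqrt(C1 + c^2)


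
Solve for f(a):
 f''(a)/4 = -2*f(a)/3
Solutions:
 f(a) = C1*sin(2*sqrt(6)*a/3) + C2*cos(2*sqrt(6)*a/3)


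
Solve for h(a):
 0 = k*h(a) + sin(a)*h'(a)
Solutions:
 h(a) = C1*exp(k*(-log(cos(a) - 1) + log(cos(a) + 1))/2)


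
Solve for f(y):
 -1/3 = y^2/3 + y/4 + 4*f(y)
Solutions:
 f(y) = -y^2/12 - y/16 - 1/12


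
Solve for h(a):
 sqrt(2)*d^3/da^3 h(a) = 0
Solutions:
 h(a) = C1 + C2*a + C3*a^2


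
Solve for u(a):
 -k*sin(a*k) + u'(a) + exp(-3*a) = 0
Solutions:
 u(a) = C1 - cos(a*k) + exp(-3*a)/3


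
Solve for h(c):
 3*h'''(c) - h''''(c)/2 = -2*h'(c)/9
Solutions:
 h(c) = C1 + C2*exp(c*(-6^(1/3)*(sqrt(73) + 37)^(1/3)/6 - 6^(2/3)/(sqrt(73) + 37)^(1/3) + 2))*sin(2^(1/3)*3^(1/6)*c*(-3^(2/3)*(sqrt(73) + 37)^(1/3)/6 + 3*2^(1/3)/(sqrt(73) + 37)^(1/3))) + C3*exp(c*(-6^(1/3)*(sqrt(73) + 37)^(1/3)/6 - 6^(2/3)/(sqrt(73) + 37)^(1/3) + 2))*cos(2^(1/3)*3^(1/6)*c*(-3^(2/3)*(sqrt(73) + 37)^(1/3)/6 + 3*2^(1/3)/(sqrt(73) + 37)^(1/3))) + C4*exp(c*(2*6^(2/3)/(sqrt(73) + 37)^(1/3) + 2 + 6^(1/3)*(sqrt(73) + 37)^(1/3)/3))


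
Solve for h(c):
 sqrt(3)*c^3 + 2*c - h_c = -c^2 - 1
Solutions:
 h(c) = C1 + sqrt(3)*c^4/4 + c^3/3 + c^2 + c


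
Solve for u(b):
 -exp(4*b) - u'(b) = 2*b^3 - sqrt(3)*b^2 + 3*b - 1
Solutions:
 u(b) = C1 - b^4/2 + sqrt(3)*b^3/3 - 3*b^2/2 + b - exp(4*b)/4


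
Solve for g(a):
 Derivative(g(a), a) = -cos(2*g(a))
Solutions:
 g(a) = -asin((C1 + exp(4*a))/(C1 - exp(4*a)))/2 + pi/2
 g(a) = asin((C1 + exp(4*a))/(C1 - exp(4*a)))/2


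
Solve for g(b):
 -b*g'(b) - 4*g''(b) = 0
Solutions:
 g(b) = C1 + C2*erf(sqrt(2)*b/4)


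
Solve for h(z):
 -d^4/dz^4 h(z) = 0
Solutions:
 h(z) = C1 + C2*z + C3*z^2 + C4*z^3


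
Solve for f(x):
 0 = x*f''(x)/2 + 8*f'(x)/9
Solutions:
 f(x) = C1 + C2/x^(7/9)


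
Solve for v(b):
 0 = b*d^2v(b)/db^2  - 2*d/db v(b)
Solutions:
 v(b) = C1 + C2*b^3


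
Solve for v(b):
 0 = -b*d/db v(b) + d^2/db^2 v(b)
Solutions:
 v(b) = C1 + C2*erfi(sqrt(2)*b/2)


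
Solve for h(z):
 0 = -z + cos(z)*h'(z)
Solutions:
 h(z) = C1 + Integral(z/cos(z), z)


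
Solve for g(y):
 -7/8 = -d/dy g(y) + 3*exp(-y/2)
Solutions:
 g(y) = C1 + 7*y/8 - 6*exp(-y/2)


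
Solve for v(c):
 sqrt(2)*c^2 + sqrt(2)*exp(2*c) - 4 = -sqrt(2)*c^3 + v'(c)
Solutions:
 v(c) = C1 + sqrt(2)*c^4/4 + sqrt(2)*c^3/3 - 4*c + sqrt(2)*exp(2*c)/2


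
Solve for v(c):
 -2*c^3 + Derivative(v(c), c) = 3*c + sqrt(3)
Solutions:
 v(c) = C1 + c^4/2 + 3*c^2/2 + sqrt(3)*c


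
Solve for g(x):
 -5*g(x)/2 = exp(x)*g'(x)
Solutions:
 g(x) = C1*exp(5*exp(-x)/2)


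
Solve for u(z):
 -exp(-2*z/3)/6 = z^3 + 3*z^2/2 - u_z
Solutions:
 u(z) = C1 + z^4/4 + z^3/2 - exp(-2*z/3)/4


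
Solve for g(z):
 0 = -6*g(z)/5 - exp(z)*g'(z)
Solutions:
 g(z) = C1*exp(6*exp(-z)/5)


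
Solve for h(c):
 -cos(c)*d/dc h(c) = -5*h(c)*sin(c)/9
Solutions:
 h(c) = C1/cos(c)^(5/9)


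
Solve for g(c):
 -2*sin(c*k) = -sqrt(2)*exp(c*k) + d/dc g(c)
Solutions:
 g(c) = C1 + sqrt(2)*exp(c*k)/k + 2*cos(c*k)/k


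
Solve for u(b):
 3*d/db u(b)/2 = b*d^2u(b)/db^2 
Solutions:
 u(b) = C1 + C2*b^(5/2)


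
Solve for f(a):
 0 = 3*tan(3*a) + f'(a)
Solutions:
 f(a) = C1 + log(cos(3*a))


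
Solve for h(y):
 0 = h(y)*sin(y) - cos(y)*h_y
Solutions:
 h(y) = C1/cos(y)


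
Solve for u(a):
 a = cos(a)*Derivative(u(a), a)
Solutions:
 u(a) = C1 + Integral(a/cos(a), a)


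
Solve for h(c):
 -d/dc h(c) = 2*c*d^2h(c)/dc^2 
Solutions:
 h(c) = C1 + C2*sqrt(c)


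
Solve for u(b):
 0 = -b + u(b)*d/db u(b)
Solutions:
 u(b) = -sqrt(C1 + b^2)
 u(b) = sqrt(C1 + b^2)


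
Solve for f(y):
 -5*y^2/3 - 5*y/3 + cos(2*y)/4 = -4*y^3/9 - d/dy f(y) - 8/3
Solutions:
 f(y) = C1 - y^4/9 + 5*y^3/9 + 5*y^2/6 - 8*y/3 - sin(2*y)/8


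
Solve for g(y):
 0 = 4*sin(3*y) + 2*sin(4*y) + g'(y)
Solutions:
 g(y) = C1 + 4*cos(3*y)/3 + cos(4*y)/2


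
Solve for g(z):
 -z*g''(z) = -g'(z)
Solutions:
 g(z) = C1 + C2*z^2


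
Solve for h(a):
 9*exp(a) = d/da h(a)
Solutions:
 h(a) = C1 + 9*exp(a)


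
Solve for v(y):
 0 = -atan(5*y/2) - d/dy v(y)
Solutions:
 v(y) = C1 - y*atan(5*y/2) + log(25*y^2 + 4)/5


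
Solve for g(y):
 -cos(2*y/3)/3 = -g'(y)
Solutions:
 g(y) = C1 + sin(2*y/3)/2


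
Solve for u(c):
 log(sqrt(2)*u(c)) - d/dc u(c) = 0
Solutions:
 -2*Integral(1/(2*log(_y) + log(2)), (_y, u(c))) = C1 - c


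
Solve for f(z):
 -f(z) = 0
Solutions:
 f(z) = 0


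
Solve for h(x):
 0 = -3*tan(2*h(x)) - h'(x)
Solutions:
 h(x) = -asin(C1*exp(-6*x))/2 + pi/2
 h(x) = asin(C1*exp(-6*x))/2


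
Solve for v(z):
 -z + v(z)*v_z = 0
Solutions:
 v(z) = -sqrt(C1 + z^2)
 v(z) = sqrt(C1 + z^2)


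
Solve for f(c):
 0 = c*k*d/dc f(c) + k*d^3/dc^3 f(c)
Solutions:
 f(c) = C1 + Integral(C2*airyai(-c) + C3*airybi(-c), c)


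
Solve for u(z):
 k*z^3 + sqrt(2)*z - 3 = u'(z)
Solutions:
 u(z) = C1 + k*z^4/4 + sqrt(2)*z^2/2 - 3*z


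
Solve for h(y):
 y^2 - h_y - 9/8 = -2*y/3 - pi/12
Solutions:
 h(y) = C1 + y^3/3 + y^2/3 - 9*y/8 + pi*y/12


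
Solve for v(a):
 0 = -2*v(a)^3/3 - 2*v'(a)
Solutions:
 v(a) = -sqrt(6)*sqrt(-1/(C1 - a))/2
 v(a) = sqrt(6)*sqrt(-1/(C1 - a))/2


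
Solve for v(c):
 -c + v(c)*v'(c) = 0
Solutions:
 v(c) = -sqrt(C1 + c^2)
 v(c) = sqrt(C1 + c^2)


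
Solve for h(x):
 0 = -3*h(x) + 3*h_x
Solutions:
 h(x) = C1*exp(x)


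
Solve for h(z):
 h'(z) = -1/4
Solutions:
 h(z) = C1 - z/4


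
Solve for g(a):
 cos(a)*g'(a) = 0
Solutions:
 g(a) = C1


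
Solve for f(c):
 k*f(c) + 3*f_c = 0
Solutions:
 f(c) = C1*exp(-c*k/3)


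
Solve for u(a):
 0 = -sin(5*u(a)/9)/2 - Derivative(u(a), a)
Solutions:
 a/2 + 9*log(cos(5*u(a)/9) - 1)/10 - 9*log(cos(5*u(a)/9) + 1)/10 = C1


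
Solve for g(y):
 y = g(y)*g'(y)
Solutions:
 g(y) = -sqrt(C1 + y^2)
 g(y) = sqrt(C1 + y^2)


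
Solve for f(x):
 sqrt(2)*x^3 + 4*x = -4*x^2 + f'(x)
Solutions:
 f(x) = C1 + sqrt(2)*x^4/4 + 4*x^3/3 + 2*x^2


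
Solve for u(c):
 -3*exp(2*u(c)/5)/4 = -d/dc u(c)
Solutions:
 u(c) = 5*log(-sqrt(-1/(C1 + 3*c))) + 5*log(10)/2
 u(c) = 5*log(-1/(C1 + 3*c))/2 + 5*log(10)/2


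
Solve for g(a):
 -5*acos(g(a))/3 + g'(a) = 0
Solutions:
 Integral(1/acos(_y), (_y, g(a))) = C1 + 5*a/3


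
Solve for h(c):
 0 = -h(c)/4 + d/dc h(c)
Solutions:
 h(c) = C1*exp(c/4)


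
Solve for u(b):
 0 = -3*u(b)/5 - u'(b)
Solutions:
 u(b) = C1*exp(-3*b/5)


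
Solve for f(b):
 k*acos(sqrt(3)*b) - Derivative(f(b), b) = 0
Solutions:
 f(b) = C1 + k*(b*acos(sqrt(3)*b) - sqrt(3)*sqrt(1 - 3*b^2)/3)


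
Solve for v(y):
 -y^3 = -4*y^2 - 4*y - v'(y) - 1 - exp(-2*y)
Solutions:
 v(y) = C1 + y^4/4 - 4*y^3/3 - 2*y^2 - y + exp(-2*y)/2


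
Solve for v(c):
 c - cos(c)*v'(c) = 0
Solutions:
 v(c) = C1 + Integral(c/cos(c), c)


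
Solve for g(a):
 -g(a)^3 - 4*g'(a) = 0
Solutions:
 g(a) = -sqrt(2)*sqrt(-1/(C1 - a))
 g(a) = sqrt(2)*sqrt(-1/(C1 - a))


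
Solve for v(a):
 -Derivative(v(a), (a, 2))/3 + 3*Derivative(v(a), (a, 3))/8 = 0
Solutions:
 v(a) = C1 + C2*a + C3*exp(8*a/9)


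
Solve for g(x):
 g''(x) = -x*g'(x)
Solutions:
 g(x) = C1 + C2*erf(sqrt(2)*x/2)


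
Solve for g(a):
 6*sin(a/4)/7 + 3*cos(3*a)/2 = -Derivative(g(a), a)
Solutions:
 g(a) = C1 - sin(3*a)/2 + 24*cos(a/4)/7


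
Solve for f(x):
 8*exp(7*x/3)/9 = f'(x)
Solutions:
 f(x) = C1 + 8*exp(7*x/3)/21


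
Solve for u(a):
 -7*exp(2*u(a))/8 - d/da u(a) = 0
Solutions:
 u(a) = log(-sqrt(1/(C1 + 7*a))) + log(2)
 u(a) = log(1/(C1 + 7*a))/2 + log(2)


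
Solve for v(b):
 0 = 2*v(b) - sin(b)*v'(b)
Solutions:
 v(b) = C1*(cos(b) - 1)/(cos(b) + 1)


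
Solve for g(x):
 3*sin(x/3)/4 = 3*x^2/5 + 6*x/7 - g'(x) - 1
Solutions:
 g(x) = C1 + x^3/5 + 3*x^2/7 - x + 9*cos(x/3)/4


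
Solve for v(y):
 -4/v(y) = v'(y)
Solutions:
 v(y) = -sqrt(C1 - 8*y)
 v(y) = sqrt(C1 - 8*y)


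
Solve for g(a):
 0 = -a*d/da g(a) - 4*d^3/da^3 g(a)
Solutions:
 g(a) = C1 + Integral(C2*airyai(-2^(1/3)*a/2) + C3*airybi(-2^(1/3)*a/2), a)


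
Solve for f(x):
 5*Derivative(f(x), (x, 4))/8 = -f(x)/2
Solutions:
 f(x) = (C1*sin(5^(3/4)*x/5) + C2*cos(5^(3/4)*x/5))*exp(-5^(3/4)*x/5) + (C3*sin(5^(3/4)*x/5) + C4*cos(5^(3/4)*x/5))*exp(5^(3/4)*x/5)


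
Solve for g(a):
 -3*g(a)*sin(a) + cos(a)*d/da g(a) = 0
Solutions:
 g(a) = C1/cos(a)^3


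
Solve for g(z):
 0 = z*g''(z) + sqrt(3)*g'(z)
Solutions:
 g(z) = C1 + C2*z^(1 - sqrt(3))


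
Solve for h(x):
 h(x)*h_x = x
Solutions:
 h(x) = -sqrt(C1 + x^2)
 h(x) = sqrt(C1 + x^2)


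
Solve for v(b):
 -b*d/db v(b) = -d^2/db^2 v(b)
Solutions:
 v(b) = C1 + C2*erfi(sqrt(2)*b/2)


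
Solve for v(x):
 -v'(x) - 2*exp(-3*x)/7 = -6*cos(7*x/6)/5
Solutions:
 v(x) = C1 + 36*sin(7*x/6)/35 + 2*exp(-3*x)/21


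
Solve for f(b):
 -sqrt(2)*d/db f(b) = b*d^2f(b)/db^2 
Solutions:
 f(b) = C1 + C2*b^(1 - sqrt(2))


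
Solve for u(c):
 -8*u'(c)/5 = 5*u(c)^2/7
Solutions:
 u(c) = 56/(C1 + 25*c)


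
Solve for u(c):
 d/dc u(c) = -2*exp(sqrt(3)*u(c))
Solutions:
 u(c) = sqrt(3)*(2*log(1/(C1 + 2*c)) - log(3))/6


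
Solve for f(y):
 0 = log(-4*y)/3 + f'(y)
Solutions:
 f(y) = C1 - y*log(-y)/3 + y*(1 - 2*log(2))/3


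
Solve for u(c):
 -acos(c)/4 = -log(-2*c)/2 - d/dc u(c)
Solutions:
 u(c) = C1 - c*log(-c)/2 + c*acos(c)/4 - c*log(2)/2 + c/2 - sqrt(1 - c^2)/4


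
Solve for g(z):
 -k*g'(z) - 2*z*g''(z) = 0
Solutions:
 g(z) = C1 + z^(1 - re(k)/2)*(C2*sin(log(z)*Abs(im(k))/2) + C3*cos(log(z)*im(k)/2))


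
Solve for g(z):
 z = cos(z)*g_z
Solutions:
 g(z) = C1 + Integral(z/cos(z), z)


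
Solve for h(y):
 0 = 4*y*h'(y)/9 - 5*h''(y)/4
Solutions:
 h(y) = C1 + C2*erfi(2*sqrt(10)*y/15)


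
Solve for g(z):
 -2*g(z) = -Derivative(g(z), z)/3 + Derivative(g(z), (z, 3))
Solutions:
 g(z) = C1*exp(z*((2*sqrt(182) + 27)^(-1/3) + (2*sqrt(182) + 27)^(1/3))/6)*sin(sqrt(3)*z*(-(2*sqrt(182) + 27)^(1/3) + (2*sqrt(182) + 27)^(-1/3))/6) + C2*exp(z*((2*sqrt(182) + 27)^(-1/3) + (2*sqrt(182) + 27)^(1/3))/6)*cos(sqrt(3)*z*(-(2*sqrt(182) + 27)^(1/3) + (2*sqrt(182) + 27)^(-1/3))/6) + C3*exp(-z*((2*sqrt(182) + 27)^(-1/3) + (2*sqrt(182) + 27)^(1/3))/3)


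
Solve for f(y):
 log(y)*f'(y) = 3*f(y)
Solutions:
 f(y) = C1*exp(3*li(y))


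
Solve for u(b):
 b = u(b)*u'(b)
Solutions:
 u(b) = -sqrt(C1 + b^2)
 u(b) = sqrt(C1 + b^2)


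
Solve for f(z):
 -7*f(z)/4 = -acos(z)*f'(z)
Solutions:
 f(z) = C1*exp(7*Integral(1/acos(z), z)/4)


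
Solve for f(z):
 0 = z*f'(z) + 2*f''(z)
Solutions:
 f(z) = C1 + C2*erf(z/2)


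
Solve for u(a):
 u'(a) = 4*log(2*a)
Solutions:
 u(a) = C1 + 4*a*log(a) - 4*a + a*log(16)


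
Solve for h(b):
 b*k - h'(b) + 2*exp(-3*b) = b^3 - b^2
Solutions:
 h(b) = C1 - b^4/4 + b^3/3 + b^2*k/2 - 2*exp(-3*b)/3


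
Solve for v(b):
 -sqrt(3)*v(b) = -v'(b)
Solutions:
 v(b) = C1*exp(sqrt(3)*b)


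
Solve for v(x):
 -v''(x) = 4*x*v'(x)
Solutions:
 v(x) = C1 + C2*erf(sqrt(2)*x)


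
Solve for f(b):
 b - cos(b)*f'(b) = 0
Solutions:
 f(b) = C1 + Integral(b/cos(b), b)


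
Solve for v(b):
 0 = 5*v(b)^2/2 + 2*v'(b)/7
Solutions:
 v(b) = 4/(C1 + 35*b)


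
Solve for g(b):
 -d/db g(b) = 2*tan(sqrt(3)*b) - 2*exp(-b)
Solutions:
 g(b) = C1 - sqrt(3)*log(tan(sqrt(3)*b)^2 + 1)/3 - 2*exp(-b)


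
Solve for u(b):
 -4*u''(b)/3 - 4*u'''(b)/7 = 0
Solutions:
 u(b) = C1 + C2*b + C3*exp(-7*b/3)


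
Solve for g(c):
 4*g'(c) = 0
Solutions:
 g(c) = C1


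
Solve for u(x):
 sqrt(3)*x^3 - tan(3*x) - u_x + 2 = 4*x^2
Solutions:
 u(x) = C1 + sqrt(3)*x^4/4 - 4*x^3/3 + 2*x + log(cos(3*x))/3


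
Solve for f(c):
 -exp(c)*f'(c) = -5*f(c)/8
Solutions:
 f(c) = C1*exp(-5*exp(-c)/8)


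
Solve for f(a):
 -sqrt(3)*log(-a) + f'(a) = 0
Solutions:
 f(a) = C1 + sqrt(3)*a*log(-a) - sqrt(3)*a


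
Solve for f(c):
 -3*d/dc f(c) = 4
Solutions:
 f(c) = C1 - 4*c/3


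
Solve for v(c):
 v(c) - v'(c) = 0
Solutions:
 v(c) = C1*exp(c)


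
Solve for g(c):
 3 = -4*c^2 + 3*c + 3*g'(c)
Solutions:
 g(c) = C1 + 4*c^3/9 - c^2/2 + c


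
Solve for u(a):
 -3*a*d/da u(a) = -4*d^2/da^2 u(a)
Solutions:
 u(a) = C1 + C2*erfi(sqrt(6)*a/4)


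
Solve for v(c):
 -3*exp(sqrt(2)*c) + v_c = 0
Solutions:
 v(c) = C1 + 3*sqrt(2)*exp(sqrt(2)*c)/2


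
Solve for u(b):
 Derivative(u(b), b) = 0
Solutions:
 u(b) = C1


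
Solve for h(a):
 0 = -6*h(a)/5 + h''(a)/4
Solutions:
 h(a) = C1*exp(-2*sqrt(30)*a/5) + C2*exp(2*sqrt(30)*a/5)


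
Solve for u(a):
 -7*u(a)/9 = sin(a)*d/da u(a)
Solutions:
 u(a) = C1*(cos(a) + 1)^(7/18)/(cos(a) - 1)^(7/18)


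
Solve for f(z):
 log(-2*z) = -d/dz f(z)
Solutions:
 f(z) = C1 - z*log(-z) + z*(1 - log(2))


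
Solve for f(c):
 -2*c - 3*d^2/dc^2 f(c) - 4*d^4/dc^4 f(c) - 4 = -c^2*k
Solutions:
 f(c) = C1 + C2*c + C3*sin(sqrt(3)*c/2) + C4*cos(sqrt(3)*c/2) + c^4*k/36 - c^3/9 + 2*c^2*(-2*k - 3)/9


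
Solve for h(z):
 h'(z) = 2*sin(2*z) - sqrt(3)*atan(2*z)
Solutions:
 h(z) = C1 - sqrt(3)*(z*atan(2*z) - log(4*z^2 + 1)/4) - cos(2*z)


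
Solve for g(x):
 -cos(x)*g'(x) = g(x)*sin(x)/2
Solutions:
 g(x) = C1*sqrt(cos(x))


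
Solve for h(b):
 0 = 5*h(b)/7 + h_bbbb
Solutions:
 h(b) = (C1*sin(sqrt(2)*5^(1/4)*7^(3/4)*b/14) + C2*cos(sqrt(2)*5^(1/4)*7^(3/4)*b/14))*exp(-sqrt(2)*5^(1/4)*7^(3/4)*b/14) + (C3*sin(sqrt(2)*5^(1/4)*7^(3/4)*b/14) + C4*cos(sqrt(2)*5^(1/4)*7^(3/4)*b/14))*exp(sqrt(2)*5^(1/4)*7^(3/4)*b/14)


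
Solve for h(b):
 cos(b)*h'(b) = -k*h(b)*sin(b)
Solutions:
 h(b) = C1*exp(k*log(cos(b)))


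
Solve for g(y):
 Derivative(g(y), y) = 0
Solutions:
 g(y) = C1


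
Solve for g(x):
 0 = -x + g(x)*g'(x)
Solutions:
 g(x) = -sqrt(C1 + x^2)
 g(x) = sqrt(C1 + x^2)


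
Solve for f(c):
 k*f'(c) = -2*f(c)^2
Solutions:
 f(c) = k/(C1*k + 2*c)


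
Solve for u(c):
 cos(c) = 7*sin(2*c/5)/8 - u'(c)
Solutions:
 u(c) = C1 - sin(c) - 35*cos(2*c/5)/16


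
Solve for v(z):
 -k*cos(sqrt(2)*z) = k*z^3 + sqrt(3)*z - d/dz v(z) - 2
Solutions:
 v(z) = C1 + k*z^4/4 + sqrt(2)*k*sin(sqrt(2)*z)/2 + sqrt(3)*z^2/2 - 2*z


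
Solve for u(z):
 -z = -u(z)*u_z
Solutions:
 u(z) = -sqrt(C1 + z^2)
 u(z) = sqrt(C1 + z^2)


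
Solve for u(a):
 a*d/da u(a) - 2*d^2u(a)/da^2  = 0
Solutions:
 u(a) = C1 + C2*erfi(a/2)


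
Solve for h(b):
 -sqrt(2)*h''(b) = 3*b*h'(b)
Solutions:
 h(b) = C1 + C2*erf(2^(1/4)*sqrt(3)*b/2)


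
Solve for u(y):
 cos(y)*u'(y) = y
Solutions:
 u(y) = C1 + Integral(y/cos(y), y)


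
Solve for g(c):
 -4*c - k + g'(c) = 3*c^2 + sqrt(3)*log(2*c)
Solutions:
 g(c) = C1 + c^3 + 2*c^2 + c*k + sqrt(3)*c*log(c) - sqrt(3)*c + sqrt(3)*c*log(2)


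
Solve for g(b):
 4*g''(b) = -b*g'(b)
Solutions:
 g(b) = C1 + C2*erf(sqrt(2)*b/4)


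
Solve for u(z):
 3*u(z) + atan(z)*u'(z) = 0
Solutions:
 u(z) = C1*exp(-3*Integral(1/atan(z), z))


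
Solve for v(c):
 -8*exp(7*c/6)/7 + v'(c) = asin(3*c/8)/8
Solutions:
 v(c) = C1 + c*asin(3*c/8)/8 + sqrt(64 - 9*c^2)/24 + 48*exp(7*c/6)/49


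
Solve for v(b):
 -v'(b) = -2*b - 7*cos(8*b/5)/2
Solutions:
 v(b) = C1 + b^2 + 35*sin(8*b/5)/16


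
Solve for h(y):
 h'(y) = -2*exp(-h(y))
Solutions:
 h(y) = log(C1 - 2*y)


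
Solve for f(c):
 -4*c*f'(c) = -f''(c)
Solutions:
 f(c) = C1 + C2*erfi(sqrt(2)*c)


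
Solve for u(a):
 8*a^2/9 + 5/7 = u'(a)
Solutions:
 u(a) = C1 + 8*a^3/27 + 5*a/7


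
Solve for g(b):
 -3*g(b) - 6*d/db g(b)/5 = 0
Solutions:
 g(b) = C1*exp(-5*b/2)


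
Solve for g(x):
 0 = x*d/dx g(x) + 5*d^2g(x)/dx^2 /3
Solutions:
 g(x) = C1 + C2*erf(sqrt(30)*x/10)


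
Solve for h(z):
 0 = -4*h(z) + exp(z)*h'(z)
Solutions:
 h(z) = C1*exp(-4*exp(-z))


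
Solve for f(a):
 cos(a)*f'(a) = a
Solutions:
 f(a) = C1 + Integral(a/cos(a), a)


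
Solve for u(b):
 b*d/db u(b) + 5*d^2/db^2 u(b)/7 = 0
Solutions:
 u(b) = C1 + C2*erf(sqrt(70)*b/10)


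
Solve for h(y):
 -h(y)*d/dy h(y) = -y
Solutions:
 h(y) = -sqrt(C1 + y^2)
 h(y) = sqrt(C1 + y^2)


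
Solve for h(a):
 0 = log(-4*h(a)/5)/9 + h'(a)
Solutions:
 9*Integral(1/(log(-_y) - log(5) + 2*log(2)), (_y, h(a))) = C1 - a


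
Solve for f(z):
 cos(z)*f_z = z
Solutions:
 f(z) = C1 + Integral(z/cos(z), z)


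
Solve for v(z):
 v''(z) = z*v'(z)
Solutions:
 v(z) = C1 + C2*erfi(sqrt(2)*z/2)


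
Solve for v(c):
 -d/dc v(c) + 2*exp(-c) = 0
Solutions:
 v(c) = C1 - 2*exp(-c)


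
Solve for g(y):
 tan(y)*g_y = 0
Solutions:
 g(y) = C1


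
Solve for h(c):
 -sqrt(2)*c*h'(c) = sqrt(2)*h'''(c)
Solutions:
 h(c) = C1 + Integral(C2*airyai(-c) + C3*airybi(-c), c)


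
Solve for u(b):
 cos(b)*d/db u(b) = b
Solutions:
 u(b) = C1 + Integral(b/cos(b), b)


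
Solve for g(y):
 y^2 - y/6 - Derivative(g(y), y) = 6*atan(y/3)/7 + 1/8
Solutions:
 g(y) = C1 + y^3/3 - y^2/12 - 6*y*atan(y/3)/7 - y/8 + 9*log(y^2 + 9)/7


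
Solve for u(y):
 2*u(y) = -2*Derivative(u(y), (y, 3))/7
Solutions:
 u(y) = C3*exp(-7^(1/3)*y) + (C1*sin(sqrt(3)*7^(1/3)*y/2) + C2*cos(sqrt(3)*7^(1/3)*y/2))*exp(7^(1/3)*y/2)


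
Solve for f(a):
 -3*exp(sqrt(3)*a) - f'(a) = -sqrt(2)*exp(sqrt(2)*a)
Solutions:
 f(a) = C1 + exp(sqrt(2)*a) - sqrt(3)*exp(sqrt(3)*a)


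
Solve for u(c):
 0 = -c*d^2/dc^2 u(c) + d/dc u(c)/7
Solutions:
 u(c) = C1 + C2*c^(8/7)


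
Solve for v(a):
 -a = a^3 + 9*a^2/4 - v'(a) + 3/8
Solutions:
 v(a) = C1 + a^4/4 + 3*a^3/4 + a^2/2 + 3*a/8


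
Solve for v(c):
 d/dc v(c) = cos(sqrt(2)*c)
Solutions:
 v(c) = C1 + sqrt(2)*sin(sqrt(2)*c)/2


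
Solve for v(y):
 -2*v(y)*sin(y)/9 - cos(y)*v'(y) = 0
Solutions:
 v(y) = C1*cos(y)^(2/9)


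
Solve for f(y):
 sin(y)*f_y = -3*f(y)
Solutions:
 f(y) = C1*(cos(y) + 1)^(3/2)/(cos(y) - 1)^(3/2)


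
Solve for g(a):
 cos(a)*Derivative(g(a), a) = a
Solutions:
 g(a) = C1 + Integral(a/cos(a), a)


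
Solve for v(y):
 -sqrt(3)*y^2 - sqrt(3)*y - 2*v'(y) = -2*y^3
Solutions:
 v(y) = C1 + y^4/4 - sqrt(3)*y^3/6 - sqrt(3)*y^2/4


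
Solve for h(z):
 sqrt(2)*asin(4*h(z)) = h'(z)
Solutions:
 Integral(1/asin(4*_y), (_y, h(z))) = C1 + sqrt(2)*z


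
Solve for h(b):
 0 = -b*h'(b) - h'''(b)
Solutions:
 h(b) = C1 + Integral(C2*airyai(-b) + C3*airybi(-b), b)


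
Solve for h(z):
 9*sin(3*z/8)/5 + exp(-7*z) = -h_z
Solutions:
 h(z) = C1 + 24*cos(3*z/8)/5 + exp(-7*z)/7


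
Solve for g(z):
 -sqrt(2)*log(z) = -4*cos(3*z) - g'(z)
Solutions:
 g(z) = C1 + sqrt(2)*z*(log(z) - 1) - 4*sin(3*z)/3


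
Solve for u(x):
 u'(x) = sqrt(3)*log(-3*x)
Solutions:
 u(x) = C1 + sqrt(3)*x*log(-x) + sqrt(3)*x*(-1 + log(3))


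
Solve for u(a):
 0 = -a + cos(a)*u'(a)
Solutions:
 u(a) = C1 + Integral(a/cos(a), a)


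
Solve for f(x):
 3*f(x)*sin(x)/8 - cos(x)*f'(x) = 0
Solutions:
 f(x) = C1/cos(x)^(3/8)


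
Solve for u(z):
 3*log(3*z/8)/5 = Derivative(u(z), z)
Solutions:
 u(z) = C1 + 3*z*log(z)/5 - 9*z*log(2)/5 - 3*z/5 + 3*z*log(3)/5


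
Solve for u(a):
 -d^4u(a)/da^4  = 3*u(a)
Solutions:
 u(a) = (C1*sin(sqrt(2)*3^(1/4)*a/2) + C2*cos(sqrt(2)*3^(1/4)*a/2))*exp(-sqrt(2)*3^(1/4)*a/2) + (C3*sin(sqrt(2)*3^(1/4)*a/2) + C4*cos(sqrt(2)*3^(1/4)*a/2))*exp(sqrt(2)*3^(1/4)*a/2)


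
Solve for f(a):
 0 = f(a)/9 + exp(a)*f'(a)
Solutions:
 f(a) = C1*exp(exp(-a)/9)


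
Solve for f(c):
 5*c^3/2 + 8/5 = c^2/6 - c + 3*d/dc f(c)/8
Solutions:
 f(c) = C1 + 5*c^4/3 - 4*c^3/27 + 4*c^2/3 + 64*c/15


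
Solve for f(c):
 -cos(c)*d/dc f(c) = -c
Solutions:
 f(c) = C1 + Integral(c/cos(c), c)


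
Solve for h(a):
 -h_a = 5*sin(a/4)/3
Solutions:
 h(a) = C1 + 20*cos(a/4)/3


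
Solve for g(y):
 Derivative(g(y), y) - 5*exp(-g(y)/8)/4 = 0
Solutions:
 g(y) = 8*log(C1 + 5*y/32)


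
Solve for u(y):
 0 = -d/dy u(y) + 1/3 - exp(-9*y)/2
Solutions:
 u(y) = C1 + y/3 + exp(-9*y)/18


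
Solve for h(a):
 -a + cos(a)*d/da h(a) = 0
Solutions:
 h(a) = C1 + Integral(a/cos(a), a)


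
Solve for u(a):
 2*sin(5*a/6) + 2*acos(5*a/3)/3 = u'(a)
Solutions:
 u(a) = C1 + 2*a*acos(5*a/3)/3 - 2*sqrt(9 - 25*a^2)/15 - 12*cos(5*a/6)/5


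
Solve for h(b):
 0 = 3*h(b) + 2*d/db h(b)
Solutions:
 h(b) = C1*exp(-3*b/2)


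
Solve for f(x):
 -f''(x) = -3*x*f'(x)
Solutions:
 f(x) = C1 + C2*erfi(sqrt(6)*x/2)


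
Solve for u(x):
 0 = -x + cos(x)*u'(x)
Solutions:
 u(x) = C1 + Integral(x/cos(x), x)


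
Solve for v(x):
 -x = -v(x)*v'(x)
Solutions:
 v(x) = -sqrt(C1 + x^2)
 v(x) = sqrt(C1 + x^2)


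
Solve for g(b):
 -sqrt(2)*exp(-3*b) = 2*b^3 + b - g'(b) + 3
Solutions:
 g(b) = C1 + b^4/2 + b^2/2 + 3*b - sqrt(2)*exp(-3*b)/3


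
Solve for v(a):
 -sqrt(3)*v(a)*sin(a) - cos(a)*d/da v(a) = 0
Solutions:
 v(a) = C1*cos(a)^(sqrt(3))


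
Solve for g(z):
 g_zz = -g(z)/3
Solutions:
 g(z) = C1*sin(sqrt(3)*z/3) + C2*cos(sqrt(3)*z/3)


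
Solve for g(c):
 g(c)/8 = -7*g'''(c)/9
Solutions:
 g(c) = C3*exp(-21^(2/3)*c/14) + (C1*sin(3*3^(1/6)*7^(2/3)*c/28) + C2*cos(3*3^(1/6)*7^(2/3)*c/28))*exp(21^(2/3)*c/28)


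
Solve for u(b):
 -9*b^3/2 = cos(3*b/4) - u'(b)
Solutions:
 u(b) = C1 + 9*b^4/8 + 4*sin(3*b/4)/3


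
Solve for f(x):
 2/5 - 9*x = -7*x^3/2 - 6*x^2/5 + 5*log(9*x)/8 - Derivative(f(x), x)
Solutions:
 f(x) = C1 - 7*x^4/8 - 2*x^3/5 + 9*x^2/2 + 5*x*log(x)/8 - 41*x/40 + 5*x*log(3)/4


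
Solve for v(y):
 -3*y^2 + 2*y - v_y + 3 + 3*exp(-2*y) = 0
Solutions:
 v(y) = C1 - y^3 + y^2 + 3*y - 3*exp(-2*y)/2


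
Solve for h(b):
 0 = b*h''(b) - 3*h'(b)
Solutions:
 h(b) = C1 + C2*b^4


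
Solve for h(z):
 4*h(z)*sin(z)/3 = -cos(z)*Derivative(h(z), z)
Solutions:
 h(z) = C1*cos(z)^(4/3)


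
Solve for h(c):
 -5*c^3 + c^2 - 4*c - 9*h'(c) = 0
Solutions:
 h(c) = C1 - 5*c^4/36 + c^3/27 - 2*c^2/9


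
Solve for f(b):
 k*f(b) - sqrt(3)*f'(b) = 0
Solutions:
 f(b) = C1*exp(sqrt(3)*b*k/3)


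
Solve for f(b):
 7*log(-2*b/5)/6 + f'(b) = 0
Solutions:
 f(b) = C1 - 7*b*log(-b)/6 + 7*b*(-log(2) + 1 + log(5))/6


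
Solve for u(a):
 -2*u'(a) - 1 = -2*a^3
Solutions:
 u(a) = C1 + a^4/4 - a/2


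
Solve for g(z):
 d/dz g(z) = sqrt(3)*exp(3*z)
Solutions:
 g(z) = C1 + sqrt(3)*exp(3*z)/3


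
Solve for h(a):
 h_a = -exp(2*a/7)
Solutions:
 h(a) = C1 - 7*exp(2*a/7)/2


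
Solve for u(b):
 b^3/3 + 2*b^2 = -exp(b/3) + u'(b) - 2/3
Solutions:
 u(b) = C1 + b^4/12 + 2*b^3/3 + 2*b/3 + 3*exp(b/3)


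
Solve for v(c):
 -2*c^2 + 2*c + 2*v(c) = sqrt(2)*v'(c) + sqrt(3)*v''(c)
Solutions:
 v(c) = C1*exp(sqrt(6)*c*(-1 + sqrt(1 + 4*sqrt(3)))/6) + C2*exp(-sqrt(6)*c*(1 + sqrt(1 + 4*sqrt(3)))/6) + c^2 - c + sqrt(2)*c - sqrt(2)/2 + 1 + sqrt(3)


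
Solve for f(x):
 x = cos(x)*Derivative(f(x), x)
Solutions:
 f(x) = C1 + Integral(x/cos(x), x)


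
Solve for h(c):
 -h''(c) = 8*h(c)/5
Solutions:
 h(c) = C1*sin(2*sqrt(10)*c/5) + C2*cos(2*sqrt(10)*c/5)


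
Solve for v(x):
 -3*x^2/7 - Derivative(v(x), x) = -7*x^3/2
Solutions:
 v(x) = C1 + 7*x^4/8 - x^3/7


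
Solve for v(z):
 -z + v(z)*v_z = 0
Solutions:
 v(z) = -sqrt(C1 + z^2)
 v(z) = sqrt(C1 + z^2)


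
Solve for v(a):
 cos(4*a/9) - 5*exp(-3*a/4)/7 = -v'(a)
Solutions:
 v(a) = C1 - 9*sin(4*a/9)/4 - 20*exp(-3*a/4)/21


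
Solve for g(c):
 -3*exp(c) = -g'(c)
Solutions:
 g(c) = C1 + 3*exp(c)


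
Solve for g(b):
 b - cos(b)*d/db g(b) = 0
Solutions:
 g(b) = C1 + Integral(b/cos(b), b)


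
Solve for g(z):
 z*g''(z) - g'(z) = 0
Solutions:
 g(z) = C1 + C2*z^2


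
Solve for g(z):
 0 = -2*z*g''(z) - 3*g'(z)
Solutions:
 g(z) = C1 + C2/sqrt(z)


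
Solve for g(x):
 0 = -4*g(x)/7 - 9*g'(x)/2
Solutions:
 g(x) = C1*exp(-8*x/63)


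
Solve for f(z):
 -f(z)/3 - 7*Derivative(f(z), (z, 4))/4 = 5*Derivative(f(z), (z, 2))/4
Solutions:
 f(z) = (C1*sin(sqrt(2)*21^(3/4)*z*cos(atan(sqrt(111)/15)/2)/21) + C2*cos(sqrt(2)*21^(3/4)*z*cos(atan(sqrt(111)/15)/2)/21))*exp(-sqrt(2)*21^(3/4)*z*sin(atan(sqrt(111)/15)/2)/21) + (C3*sin(sqrt(2)*21^(3/4)*z*cos(atan(sqrt(111)/15)/2)/21) + C4*cos(sqrt(2)*21^(3/4)*z*cos(atan(sqrt(111)/15)/2)/21))*exp(sqrt(2)*21^(3/4)*z*sin(atan(sqrt(111)/15)/2)/21)


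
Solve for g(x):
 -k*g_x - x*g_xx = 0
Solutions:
 g(x) = C1 + x^(1 - re(k))*(C2*sin(log(x)*Abs(im(k))) + C3*cos(log(x)*im(k)))


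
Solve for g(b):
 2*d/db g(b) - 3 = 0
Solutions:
 g(b) = C1 + 3*b/2


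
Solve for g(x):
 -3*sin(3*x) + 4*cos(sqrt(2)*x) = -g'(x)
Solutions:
 g(x) = C1 - 2*sqrt(2)*sin(sqrt(2)*x) - cos(3*x)


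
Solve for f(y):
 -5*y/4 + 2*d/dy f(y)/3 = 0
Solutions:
 f(y) = C1 + 15*y^2/16


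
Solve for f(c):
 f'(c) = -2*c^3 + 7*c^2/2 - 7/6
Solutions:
 f(c) = C1 - c^4/2 + 7*c^3/6 - 7*c/6


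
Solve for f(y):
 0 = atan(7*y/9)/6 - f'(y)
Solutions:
 f(y) = C1 + y*atan(7*y/9)/6 - 3*log(49*y^2 + 81)/28


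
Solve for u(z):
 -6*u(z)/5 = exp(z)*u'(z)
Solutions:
 u(z) = C1*exp(6*exp(-z)/5)


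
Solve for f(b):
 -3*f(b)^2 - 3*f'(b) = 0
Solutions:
 f(b) = 1/(C1 + b)


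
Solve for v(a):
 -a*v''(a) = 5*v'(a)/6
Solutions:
 v(a) = C1 + C2*a^(1/6)


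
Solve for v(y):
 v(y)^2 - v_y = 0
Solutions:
 v(y) = -1/(C1 + y)


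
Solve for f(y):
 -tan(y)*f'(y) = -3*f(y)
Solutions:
 f(y) = C1*sin(y)^3


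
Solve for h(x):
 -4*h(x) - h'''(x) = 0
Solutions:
 h(x) = C3*exp(-2^(2/3)*x) + (C1*sin(2^(2/3)*sqrt(3)*x/2) + C2*cos(2^(2/3)*sqrt(3)*x/2))*exp(2^(2/3)*x/2)


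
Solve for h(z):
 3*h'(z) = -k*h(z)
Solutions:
 h(z) = C1*exp(-k*z/3)


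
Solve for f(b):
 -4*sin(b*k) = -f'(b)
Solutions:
 f(b) = C1 - 4*cos(b*k)/k


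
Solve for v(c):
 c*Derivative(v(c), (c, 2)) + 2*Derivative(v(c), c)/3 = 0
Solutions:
 v(c) = C1 + C2*c^(1/3)


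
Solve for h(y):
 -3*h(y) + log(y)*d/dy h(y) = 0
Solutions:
 h(y) = C1*exp(3*li(y))


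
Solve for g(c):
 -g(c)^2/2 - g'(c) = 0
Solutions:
 g(c) = 2/(C1 + c)


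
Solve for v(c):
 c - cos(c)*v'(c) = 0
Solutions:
 v(c) = C1 + Integral(c/cos(c), c)


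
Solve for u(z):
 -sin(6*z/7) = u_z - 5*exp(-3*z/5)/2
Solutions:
 u(z) = C1 + 7*cos(6*z/7)/6 - 25*exp(-3*z/5)/6


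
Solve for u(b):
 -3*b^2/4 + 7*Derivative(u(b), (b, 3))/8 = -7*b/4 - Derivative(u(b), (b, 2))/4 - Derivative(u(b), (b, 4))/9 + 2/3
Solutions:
 u(b) = C1 + C2*b + C3*exp(3*b*(-21 + sqrt(377))/16) + C4*exp(-3*b*(sqrt(377) + 21)/16) + b^4/4 - 14*b^3/3 + 49*b^2


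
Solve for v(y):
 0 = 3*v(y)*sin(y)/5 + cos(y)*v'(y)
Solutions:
 v(y) = C1*cos(y)^(3/5)


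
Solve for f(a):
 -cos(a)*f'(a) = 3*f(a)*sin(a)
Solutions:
 f(a) = C1*cos(a)^3


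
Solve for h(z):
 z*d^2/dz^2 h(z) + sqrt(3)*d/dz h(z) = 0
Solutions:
 h(z) = C1 + C2*z^(1 - sqrt(3))


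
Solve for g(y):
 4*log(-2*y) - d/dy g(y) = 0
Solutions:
 g(y) = C1 + 4*y*log(-y) + 4*y*(-1 + log(2))


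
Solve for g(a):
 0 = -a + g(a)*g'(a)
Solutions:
 g(a) = -sqrt(C1 + a^2)
 g(a) = sqrt(C1 + a^2)


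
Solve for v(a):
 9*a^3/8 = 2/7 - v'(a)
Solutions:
 v(a) = C1 - 9*a^4/32 + 2*a/7


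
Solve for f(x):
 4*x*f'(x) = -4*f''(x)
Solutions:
 f(x) = C1 + C2*erf(sqrt(2)*x/2)


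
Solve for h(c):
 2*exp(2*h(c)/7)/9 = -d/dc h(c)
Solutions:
 h(c) = 7*log(-sqrt(-1/(C1 - 2*c))) - 7*log(2) + 7*log(3) + 7*log(14)/2
 h(c) = 7*log(-1/(C1 - 2*c))/2 - 7*log(2) + 7*log(3) + 7*log(14)/2


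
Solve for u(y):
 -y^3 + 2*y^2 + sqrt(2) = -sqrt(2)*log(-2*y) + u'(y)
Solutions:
 u(y) = C1 - y^4/4 + 2*y^3/3 + sqrt(2)*y*log(-y) + sqrt(2)*y*log(2)


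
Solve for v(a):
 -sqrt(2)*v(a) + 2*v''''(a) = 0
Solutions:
 v(a) = C1*exp(-2^(7/8)*a/2) + C2*exp(2^(7/8)*a/2) + C3*sin(2^(7/8)*a/2) + C4*cos(2^(7/8)*a/2)


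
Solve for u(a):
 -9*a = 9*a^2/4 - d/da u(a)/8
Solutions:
 u(a) = C1 + 6*a^3 + 36*a^2


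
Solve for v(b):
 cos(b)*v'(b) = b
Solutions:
 v(b) = C1 + Integral(b/cos(b), b)


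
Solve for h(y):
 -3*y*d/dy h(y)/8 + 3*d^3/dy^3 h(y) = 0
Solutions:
 h(y) = C1 + Integral(C2*airyai(y/2) + C3*airybi(y/2), y)


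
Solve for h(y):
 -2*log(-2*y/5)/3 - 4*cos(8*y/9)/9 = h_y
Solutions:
 h(y) = C1 - 2*y*log(-y)/3 - 2*y*log(2)/3 + 2*y/3 + 2*y*log(5)/3 - sin(8*y/9)/2


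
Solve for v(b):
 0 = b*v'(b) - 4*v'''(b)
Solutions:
 v(b) = C1 + Integral(C2*airyai(2^(1/3)*b/2) + C3*airybi(2^(1/3)*b/2), b)


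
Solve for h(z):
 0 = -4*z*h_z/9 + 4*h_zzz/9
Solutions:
 h(z) = C1 + Integral(C2*airyai(z) + C3*airybi(z), z)


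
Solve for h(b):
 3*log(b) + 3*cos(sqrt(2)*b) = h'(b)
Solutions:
 h(b) = C1 + 3*b*log(b) - 3*b + 3*sqrt(2)*sin(sqrt(2)*b)/2


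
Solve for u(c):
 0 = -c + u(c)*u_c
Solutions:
 u(c) = -sqrt(C1 + c^2)
 u(c) = sqrt(C1 + c^2)


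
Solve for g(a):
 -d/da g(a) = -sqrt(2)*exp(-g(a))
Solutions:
 g(a) = log(C1 + sqrt(2)*a)


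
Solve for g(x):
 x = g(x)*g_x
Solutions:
 g(x) = -sqrt(C1 + x^2)
 g(x) = sqrt(C1 + x^2)


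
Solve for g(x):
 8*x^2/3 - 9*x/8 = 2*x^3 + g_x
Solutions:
 g(x) = C1 - x^4/2 + 8*x^3/9 - 9*x^2/16


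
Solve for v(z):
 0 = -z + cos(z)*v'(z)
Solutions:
 v(z) = C1 + Integral(z/cos(z), z)


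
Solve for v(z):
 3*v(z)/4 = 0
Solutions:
 v(z) = 0


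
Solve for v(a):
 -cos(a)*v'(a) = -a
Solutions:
 v(a) = C1 + Integral(a/cos(a), a)


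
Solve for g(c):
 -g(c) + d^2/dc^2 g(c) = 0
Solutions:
 g(c) = C1*exp(-c) + C2*exp(c)


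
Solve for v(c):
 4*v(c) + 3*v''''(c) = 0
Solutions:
 v(c) = (C1*sin(3^(3/4)*c/3) + C2*cos(3^(3/4)*c/3))*exp(-3^(3/4)*c/3) + (C3*sin(3^(3/4)*c/3) + C4*cos(3^(3/4)*c/3))*exp(3^(3/4)*c/3)


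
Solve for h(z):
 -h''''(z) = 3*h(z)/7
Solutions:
 h(z) = (C1*sin(sqrt(2)*3^(1/4)*7^(3/4)*z/14) + C2*cos(sqrt(2)*3^(1/4)*7^(3/4)*z/14))*exp(-sqrt(2)*3^(1/4)*7^(3/4)*z/14) + (C3*sin(sqrt(2)*3^(1/4)*7^(3/4)*z/14) + C4*cos(sqrt(2)*3^(1/4)*7^(3/4)*z/14))*exp(sqrt(2)*3^(1/4)*7^(3/4)*z/14)


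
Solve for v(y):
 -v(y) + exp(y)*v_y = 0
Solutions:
 v(y) = C1*exp(-exp(-y))


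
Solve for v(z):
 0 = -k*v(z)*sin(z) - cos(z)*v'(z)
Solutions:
 v(z) = C1*exp(k*log(cos(z)))


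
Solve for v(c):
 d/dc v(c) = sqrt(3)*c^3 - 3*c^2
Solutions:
 v(c) = C1 + sqrt(3)*c^4/4 - c^3


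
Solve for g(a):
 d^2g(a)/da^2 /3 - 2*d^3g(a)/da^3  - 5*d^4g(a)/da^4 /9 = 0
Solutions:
 g(a) = C1 + C2*a + C3*exp(a*(-9 + 4*sqrt(6))/5) + C4*exp(-a*(9 + 4*sqrt(6))/5)


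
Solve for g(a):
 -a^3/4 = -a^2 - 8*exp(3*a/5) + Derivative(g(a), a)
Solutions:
 g(a) = C1 - a^4/16 + a^3/3 + 40*exp(3*a/5)/3


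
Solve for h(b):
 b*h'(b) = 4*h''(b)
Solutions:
 h(b) = C1 + C2*erfi(sqrt(2)*b/4)


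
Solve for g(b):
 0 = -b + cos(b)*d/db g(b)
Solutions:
 g(b) = C1 + Integral(b/cos(b), b)


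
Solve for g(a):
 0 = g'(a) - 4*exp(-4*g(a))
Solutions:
 g(a) = log(-I*(C1 + 16*a)^(1/4))
 g(a) = log(I*(C1 + 16*a)^(1/4))
 g(a) = log(-(C1 + 16*a)^(1/4))
 g(a) = log(C1 + 16*a)/4


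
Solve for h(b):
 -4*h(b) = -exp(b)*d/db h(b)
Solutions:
 h(b) = C1*exp(-4*exp(-b))


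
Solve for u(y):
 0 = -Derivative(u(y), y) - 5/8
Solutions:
 u(y) = C1 - 5*y/8


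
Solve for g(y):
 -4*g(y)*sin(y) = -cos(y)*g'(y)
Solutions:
 g(y) = C1/cos(y)^4


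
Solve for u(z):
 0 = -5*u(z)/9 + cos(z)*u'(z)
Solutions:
 u(z) = C1*(sin(z) + 1)^(5/18)/(sin(z) - 1)^(5/18)


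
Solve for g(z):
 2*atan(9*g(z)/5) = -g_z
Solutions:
 Integral(1/atan(9*_y/5), (_y, g(z))) = C1 - 2*z


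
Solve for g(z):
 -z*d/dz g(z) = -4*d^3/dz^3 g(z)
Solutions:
 g(z) = C1 + Integral(C2*airyai(2^(1/3)*z/2) + C3*airybi(2^(1/3)*z/2), z)


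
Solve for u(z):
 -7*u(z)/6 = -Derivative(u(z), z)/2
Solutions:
 u(z) = C1*exp(7*z/3)


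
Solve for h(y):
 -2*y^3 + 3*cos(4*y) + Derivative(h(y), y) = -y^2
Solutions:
 h(y) = C1 + y^4/2 - y^3/3 - 3*sin(4*y)/4


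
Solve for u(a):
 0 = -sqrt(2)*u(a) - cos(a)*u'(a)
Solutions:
 u(a) = C1*(sin(a) - 1)^(sqrt(2)/2)/(sin(a) + 1)^(sqrt(2)/2)


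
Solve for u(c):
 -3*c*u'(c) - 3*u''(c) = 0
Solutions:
 u(c) = C1 + C2*erf(sqrt(2)*c/2)


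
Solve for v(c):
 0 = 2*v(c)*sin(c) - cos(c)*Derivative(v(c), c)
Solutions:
 v(c) = C1/cos(c)^2


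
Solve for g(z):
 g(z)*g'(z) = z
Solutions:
 g(z) = -sqrt(C1 + z^2)
 g(z) = sqrt(C1 + z^2)


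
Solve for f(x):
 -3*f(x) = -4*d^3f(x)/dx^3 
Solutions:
 f(x) = C3*exp(6^(1/3)*x/2) + (C1*sin(2^(1/3)*3^(5/6)*x/4) + C2*cos(2^(1/3)*3^(5/6)*x/4))*exp(-6^(1/3)*x/4)


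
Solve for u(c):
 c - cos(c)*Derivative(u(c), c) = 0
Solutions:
 u(c) = C1 + Integral(c/cos(c), c)


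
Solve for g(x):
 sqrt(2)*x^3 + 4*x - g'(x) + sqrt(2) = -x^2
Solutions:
 g(x) = C1 + sqrt(2)*x^4/4 + x^3/3 + 2*x^2 + sqrt(2)*x


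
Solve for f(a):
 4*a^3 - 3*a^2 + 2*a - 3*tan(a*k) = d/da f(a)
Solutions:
 f(a) = C1 + a^4 - a^3 + a^2 - 3*Piecewise((-log(cos(a*k))/k, Ne(k, 0)), (0, True))


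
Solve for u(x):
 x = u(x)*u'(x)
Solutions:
 u(x) = -sqrt(C1 + x^2)
 u(x) = sqrt(C1 + x^2)


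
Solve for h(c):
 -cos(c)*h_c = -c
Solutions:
 h(c) = C1 + Integral(c/cos(c), c)


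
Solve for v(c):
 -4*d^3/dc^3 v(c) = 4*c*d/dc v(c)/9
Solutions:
 v(c) = C1 + Integral(C2*airyai(-3^(1/3)*c/3) + C3*airybi(-3^(1/3)*c/3), c)


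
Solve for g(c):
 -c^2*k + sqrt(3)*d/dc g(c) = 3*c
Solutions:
 g(c) = C1 + sqrt(3)*c^3*k/9 + sqrt(3)*c^2/2


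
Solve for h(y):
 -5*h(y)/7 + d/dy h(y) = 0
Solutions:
 h(y) = C1*exp(5*y/7)


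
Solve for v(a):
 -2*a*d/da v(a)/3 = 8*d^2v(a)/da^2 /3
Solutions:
 v(a) = C1 + C2*erf(sqrt(2)*a/4)


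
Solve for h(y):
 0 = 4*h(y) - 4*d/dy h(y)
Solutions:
 h(y) = C1*exp(y)


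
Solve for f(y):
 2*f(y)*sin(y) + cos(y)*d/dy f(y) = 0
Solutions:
 f(y) = C1*cos(y)^2


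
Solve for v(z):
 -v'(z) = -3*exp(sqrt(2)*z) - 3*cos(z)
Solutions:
 v(z) = C1 + 3*sqrt(2)*exp(sqrt(2)*z)/2 + 3*sin(z)


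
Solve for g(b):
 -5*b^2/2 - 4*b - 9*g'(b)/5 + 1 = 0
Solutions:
 g(b) = C1 - 25*b^3/54 - 10*b^2/9 + 5*b/9


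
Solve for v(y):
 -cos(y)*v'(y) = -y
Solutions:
 v(y) = C1 + Integral(y/cos(y), y)


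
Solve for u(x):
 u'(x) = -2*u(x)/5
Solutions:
 u(x) = C1*exp(-2*x/5)


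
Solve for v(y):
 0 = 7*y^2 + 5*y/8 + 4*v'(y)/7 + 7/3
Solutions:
 v(y) = C1 - 49*y^3/12 - 35*y^2/64 - 49*y/12


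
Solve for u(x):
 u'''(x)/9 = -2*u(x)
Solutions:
 u(x) = C3*exp(x*(-18^(1/3) + 3*2^(1/3)*3^(2/3))/4)*sin(3*2^(1/3)*3^(1/6)*x/2) + C4*exp(x*(-18^(1/3) + 3*2^(1/3)*3^(2/3))/4)*cos(3*2^(1/3)*3^(1/6)*x/2) + C5*exp(-x*(18^(1/3) + 3*2^(1/3)*3^(2/3))/4) + (C1*sin(3*2^(1/3)*3^(1/6)*x/2) + C2*cos(3*2^(1/3)*3^(1/6)*x/2))*exp(18^(1/3)*x/2)


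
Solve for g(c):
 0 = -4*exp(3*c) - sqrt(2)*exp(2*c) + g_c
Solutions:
 g(c) = C1 + 4*exp(3*c)/3 + sqrt(2)*exp(2*c)/2


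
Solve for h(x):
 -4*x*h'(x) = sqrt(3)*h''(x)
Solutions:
 h(x) = C1 + C2*erf(sqrt(2)*3^(3/4)*x/3)


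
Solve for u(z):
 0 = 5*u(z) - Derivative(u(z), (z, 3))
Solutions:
 u(z) = C3*exp(5^(1/3)*z) + (C1*sin(sqrt(3)*5^(1/3)*z/2) + C2*cos(sqrt(3)*5^(1/3)*z/2))*exp(-5^(1/3)*z/2)


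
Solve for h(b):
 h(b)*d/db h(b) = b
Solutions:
 h(b) = -sqrt(C1 + b^2)
 h(b) = sqrt(C1 + b^2)
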